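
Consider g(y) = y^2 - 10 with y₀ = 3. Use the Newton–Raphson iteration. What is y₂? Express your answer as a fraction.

721/228

g'(y) = 2y.
g(3) = -1, g'(3) = 6, so y₁ = 3 - (-1)/6 = 19/6.
g(19/6) = 1/36, g'(19/6) = 19/3, so y₂ = (19/6) - (1/36)/(19/3) = 721/228.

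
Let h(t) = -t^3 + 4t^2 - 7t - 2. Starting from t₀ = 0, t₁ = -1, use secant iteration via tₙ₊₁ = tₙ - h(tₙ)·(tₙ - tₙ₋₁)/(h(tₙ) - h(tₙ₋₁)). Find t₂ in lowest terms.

h(0) = -2, h(-1) = 10. t₂ = (-1) - 10·((-1) - 0)/(10 - (-2)) = -1/6.

-1/6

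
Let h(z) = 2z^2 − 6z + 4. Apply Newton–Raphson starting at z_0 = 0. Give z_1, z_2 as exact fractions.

z_1 = 2/3, z_2 = 14/15

h'(z) = 4z − 6.
h(0) = 4, h'(0) = −6, so z_1 = 0 − 4/(−6) = 2/3.
h(2/3) = 8/9, h'(2/3) = −10/3, so z_2 = (2/3) − (8/9)/(−10/3) = 14/15.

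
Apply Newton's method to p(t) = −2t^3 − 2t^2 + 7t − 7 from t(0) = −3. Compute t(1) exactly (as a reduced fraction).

p'(t) = −6t^2 − 4t + 7.
p(−3) = 8, p'(−3) = −35, so t(1) = (−3) − 8/(−35) = −97/35.

−97/35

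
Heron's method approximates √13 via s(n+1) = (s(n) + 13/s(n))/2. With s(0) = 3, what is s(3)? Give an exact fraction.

14159/3927

s(1) = (3 + 13/3)/2 = 11/3.
s(2) = (11/3 + 13/(11/3))/2 = 119/33.
s(3) = (119/33 + 13/(119/33))/2 = 14159/3927.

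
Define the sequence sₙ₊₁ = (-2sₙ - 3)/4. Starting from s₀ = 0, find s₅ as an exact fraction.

s₁ = (-2·0 - 3)/4 = -3/4.
s₂ = (-2·(-3/4) - 3)/4 = -3/8.
s₃ = (-2·(-3/8) - 3)/4 = -9/16.
s₄ = (-2·(-9/16) - 3)/4 = -15/32.
s₅ = (-2·(-15/32) - 3)/4 = -33/64.

-33/64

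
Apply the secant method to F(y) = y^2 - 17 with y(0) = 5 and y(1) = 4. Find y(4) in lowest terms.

F(5) = 8, F(4) = -1. y(2) = 4 - (-1)·(4 - 5)/((-1) - 8) = 37/9.
F(4) = -1, F(37/9) = -8/81. y(3) = (37/9) - (-8/81)·((37/9) - 4)/((-8/81) - (-1)) = 301/73.
F(37/9) = -8/81, F(301/73) = 8/5329. y(4) = (301/73) - (8/5329)·((301/73) - (37/9))/((8/5329) - (-8/81)) = 11153/2705.

11153/2705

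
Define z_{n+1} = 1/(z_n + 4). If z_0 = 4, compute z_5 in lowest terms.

z_1 = 1/(4 + 4) = 1/8.
z_2 = 1/(1/8 + 4) = 8/33.
z_3 = 1/(8/33 + 4) = 33/140.
z_4 = 1/(33/140 + 4) = 140/593.
z_5 = 1/(140/593 + 4) = 593/2512.

593/2512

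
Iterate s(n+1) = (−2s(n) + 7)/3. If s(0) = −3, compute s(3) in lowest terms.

s(1) = (−2·(−3) + 7)/3 = 13/3.
s(2) = (−2·(13/3) + 7)/3 = −5/9.
s(3) = (−2·(−5/9) + 7)/3 = 73/27.

73/27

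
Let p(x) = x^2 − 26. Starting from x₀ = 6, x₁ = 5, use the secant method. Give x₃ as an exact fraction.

p(6) = 10, p(5) = −1. x₂ = 5 − (−1)·(5 − 6)/((−1) − 10) = 56/11.
p(5) = −1, p(56/11) = −10/121. x₃ = (56/11) − (−10/121)·((56/11) − 5)/((−10/121) − (−1)) = 566/111.

566/111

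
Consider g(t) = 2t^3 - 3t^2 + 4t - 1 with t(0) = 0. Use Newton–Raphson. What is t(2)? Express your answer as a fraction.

g'(t) = 6t^2 - 6t + 4.
g(0) = -1, g'(0) = 4, so t(1) = 0 - (-1)/4 = 1/4.
g(1/4) = -5/32, g'(1/4) = 23/8, so t(2) = (1/4) - (-5/32)/(23/8) = 7/23.

7/23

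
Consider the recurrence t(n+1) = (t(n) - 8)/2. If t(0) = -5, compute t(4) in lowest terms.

-125/16

t(1) = ((-5) - 8)/2 = -13/2.
t(2) = ((-13/2) - 8)/2 = -29/4.
t(3) = ((-29/4) - 8)/2 = -61/8.
t(4) = ((-61/8) - 8)/2 = -125/16.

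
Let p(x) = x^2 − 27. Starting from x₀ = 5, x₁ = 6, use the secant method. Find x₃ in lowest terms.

213/41

p(5) = −2, p(6) = 9. x₂ = 6 − 9·(6 − 5)/(9 − (−2)) = 57/11.
p(6) = 9, p(57/11) = −18/121. x₃ = (57/11) − (−18/121)·((57/11) − 6)/((−18/121) − 9) = 213/41.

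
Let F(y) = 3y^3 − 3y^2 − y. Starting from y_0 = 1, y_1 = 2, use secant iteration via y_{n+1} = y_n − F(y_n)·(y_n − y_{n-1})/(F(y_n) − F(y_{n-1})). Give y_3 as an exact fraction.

F(1) = −1, F(2) = 10. y_2 = 2 − 10·(2 − 1)/(10 − (−1)) = 12/11.
F(2) = 10, F(12/11) = −1020/1331. y_3 = (12/11) − (−1020/1331)·((12/11) − 2)/((−1020/1331) − 10) = 1656/1433.

1656/1433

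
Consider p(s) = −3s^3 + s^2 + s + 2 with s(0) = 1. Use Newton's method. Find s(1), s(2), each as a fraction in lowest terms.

p'(s) = −9s^2 + 2s + 1.
p(1) = 1, p'(1) = −6, so s(1) = 1 − 1/(−6) = 7/6.
p(7/6) = −17/72, p'(7/6) = −107/12, so s(2) = (7/6) − (−17/72)/(−107/12) = 122/107.

s(1) = 7/6, s(2) = 122/107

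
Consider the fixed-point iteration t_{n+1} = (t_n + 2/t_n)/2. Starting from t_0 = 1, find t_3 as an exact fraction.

577/408

t_1 = (1 + 2/1)/2 = 3/2.
t_2 = (3/2 + 2/(3/2))/2 = 17/12.
t_3 = (17/12 + 2/(17/12))/2 = 577/408.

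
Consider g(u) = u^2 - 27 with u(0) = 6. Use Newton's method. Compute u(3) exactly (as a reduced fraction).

g'(u) = 2u.
g(6) = 9, g'(6) = 12, so u(1) = 6 - 9/12 = 21/4.
g(21/4) = 9/16, g'(21/4) = 21/2, so u(2) = (21/4) - (9/16)/(21/2) = 291/56.
g(291/56) = 9/3136, g'(291/56) = 291/28, so u(3) = (291/56) - (9/3136)/(291/28) = 56451/10864.

56451/10864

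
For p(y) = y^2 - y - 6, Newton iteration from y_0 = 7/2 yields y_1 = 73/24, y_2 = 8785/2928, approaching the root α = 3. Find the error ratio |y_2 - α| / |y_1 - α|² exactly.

12/61

y_1 - α = 73/24 - 3 = 1/24, so |y_1 - α| = 1/24.
y_2 - α = 8785/2928 - 3 = 1/2928, so |y_2 - α| = 1/2928.
|y_1 - α|² = 1/576.
Ratio = (1/2928) / (1/576) = 12/61.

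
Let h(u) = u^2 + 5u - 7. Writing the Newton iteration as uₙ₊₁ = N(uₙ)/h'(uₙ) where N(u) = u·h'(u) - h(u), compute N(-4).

23

h'(u) = 2u + 5.
N(u) = u·h'(u) - h(u) = u·(2u + 5) - (u^2 + 5u - 7) = u^2 + 7.
N(-4) = 23.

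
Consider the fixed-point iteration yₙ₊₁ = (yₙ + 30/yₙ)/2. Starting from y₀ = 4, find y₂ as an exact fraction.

y₁ = (4 + 30/4)/2 = 23/4.
y₂ = (23/4 + 30/(23/4))/2 = 1009/184.

1009/184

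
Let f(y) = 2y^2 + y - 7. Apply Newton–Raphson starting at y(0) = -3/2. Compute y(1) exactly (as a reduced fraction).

-23/10

f'(y) = 4y + 1.
f(-3/2) = -4, f'(-3/2) = -5, so y(1) = (-3/2) - (-4)/(-5) = -23/10.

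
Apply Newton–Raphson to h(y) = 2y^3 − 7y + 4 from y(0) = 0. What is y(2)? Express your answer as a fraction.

1116/1729

h'(y) = 6y^2 − 7.
h(0) = 4, h'(0) = −7, so y(1) = 0 − 4/(−7) = 4/7.
h(4/7) = 128/343, h'(4/7) = −247/49, so y(2) = (4/7) − (128/343)/(−247/49) = 1116/1729.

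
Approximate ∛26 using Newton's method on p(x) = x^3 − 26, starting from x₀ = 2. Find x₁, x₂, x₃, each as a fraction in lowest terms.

x₁ = 7/2, x₂ = 149/49, x₃ = 3224924/1087849

p'(x) = 3x^2.
p(2) = −18, p'(2) = 12, so x₁ = 2 − (−18)/12 = 7/2.
p(7/2) = 135/8, p'(7/2) = 147/4, so x₂ = (7/2) − (135/8)/(147/4) = 149/49.
p(149/49) = 249075/117649, p'(149/49) = 66603/2401, so x₃ = (149/49) − (249075/117649)/(66603/2401) = 3224924/1087849.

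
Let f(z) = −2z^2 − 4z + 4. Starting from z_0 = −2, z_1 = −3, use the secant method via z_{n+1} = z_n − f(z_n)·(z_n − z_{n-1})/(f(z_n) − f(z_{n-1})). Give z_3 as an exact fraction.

f(−2) = 4, f(−3) = −2. z_2 = (−3) − (−2)·((−3) − (−2))/((−2) − 4) = −8/3.
f(−3) = −2, f(−8/3) = 4/9. z_3 = (−8/3) − (4/9)·((−8/3) − (−3))/((4/9) − (−2)) = −30/11.

−30/11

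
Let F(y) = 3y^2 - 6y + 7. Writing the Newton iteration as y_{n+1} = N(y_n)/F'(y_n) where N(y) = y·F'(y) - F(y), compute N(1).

-4

F'(y) = 6y - 6.
N(y) = y·F'(y) - F(y) = y·(6y - 6) - (3y^2 - 6y + 7) = 3y^2 - 7.
N(1) = -4.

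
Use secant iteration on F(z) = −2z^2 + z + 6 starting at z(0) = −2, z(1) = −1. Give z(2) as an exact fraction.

−10/7

F(−2) = −4, F(−1) = 3. z(2) = (−1) − 3·((−1) − (−2))/(3 − (−4)) = −10/7.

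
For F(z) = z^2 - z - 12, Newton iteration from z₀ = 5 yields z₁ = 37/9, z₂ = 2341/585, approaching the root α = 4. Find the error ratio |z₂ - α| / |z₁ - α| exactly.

z₁ - α = 37/9 - 4 = 1/9, so |z₁ - α| = 1/9.
z₂ - α = 2341/585 - 4 = 1/585, so |z₂ - α| = 1/585.
Ratio = (1/585) / (1/9) = 1/65.

1/65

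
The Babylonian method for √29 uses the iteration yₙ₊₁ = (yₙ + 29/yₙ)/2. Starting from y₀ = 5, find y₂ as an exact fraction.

727/135

y₁ = (5 + 29/5)/2 = 27/5.
y₂ = (27/5 + 29/(27/5))/2 = 727/135.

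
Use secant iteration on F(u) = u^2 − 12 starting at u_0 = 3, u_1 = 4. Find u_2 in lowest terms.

24/7

F(3) = −3, F(4) = 4. u_2 = 4 − 4·(4 − 3)/(4 − (−3)) = 24/7.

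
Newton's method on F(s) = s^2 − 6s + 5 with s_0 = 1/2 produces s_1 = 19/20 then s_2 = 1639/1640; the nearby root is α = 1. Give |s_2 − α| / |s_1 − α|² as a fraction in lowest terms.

s_1 − α = 19/20 − 1 = −1/20, so |s_1 − α| = 1/20.
s_2 − α = 1639/1640 − 1 = −1/1640, so |s_2 − α| = 1/1640.
|s_1 − α|² = 1/400.
Ratio = (1/1640) / (1/400) = 10/41.

10/41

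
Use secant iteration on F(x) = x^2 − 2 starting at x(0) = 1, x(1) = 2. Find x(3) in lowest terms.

F(1) = −1, F(2) = 2. x(2) = 2 − 2·(2 − 1)/(2 − (−1)) = 4/3.
F(2) = 2, F(4/3) = −2/9. x(3) = (4/3) − (−2/9)·((4/3) − 2)/((−2/9) − 2) = 7/5.

7/5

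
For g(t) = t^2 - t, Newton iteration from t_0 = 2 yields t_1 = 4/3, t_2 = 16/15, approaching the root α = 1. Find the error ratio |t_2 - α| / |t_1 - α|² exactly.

t_1 - α = 4/3 - 1 = 1/3, so |t_1 - α| = 1/3.
t_2 - α = 16/15 - 1 = 1/15, so |t_2 - α| = 1/15.
|t_1 - α|² = 1/9.
Ratio = (1/15) / (1/9) = 3/5.

3/5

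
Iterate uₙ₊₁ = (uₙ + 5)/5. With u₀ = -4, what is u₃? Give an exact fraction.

u₁ = ((-4) + 5)/5 = 1/5.
u₂ = ((1/5) + 5)/5 = 26/25.
u₃ = ((26/25) + 5)/5 = 151/125.

151/125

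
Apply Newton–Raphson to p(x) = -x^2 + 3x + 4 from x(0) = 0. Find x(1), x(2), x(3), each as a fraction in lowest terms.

p'(x) = -2x + 3.
p(0) = 4, p'(0) = 3, so x(1) = 0 - 4/3 = -4/3.
p(-4/3) = -16/9, p'(-4/3) = 17/3, so x(2) = (-4/3) - (-16/9)/(17/3) = -52/51.
p(-52/51) = -256/2601, p'(-52/51) = 257/51, so x(3) = (-52/51) - (-256/2601)/(257/51) = -13108/13107.

x(1) = -4/3, x(2) = -52/51, x(3) = -13108/13107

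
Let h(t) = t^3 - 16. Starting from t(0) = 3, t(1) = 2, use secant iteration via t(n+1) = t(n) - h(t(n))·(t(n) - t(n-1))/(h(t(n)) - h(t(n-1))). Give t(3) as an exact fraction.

h(3) = 11, h(2) = -8. t(2) = 2 - (-8)·(2 - 3)/((-8) - 11) = 46/19.
h(2) = -8, h(46/19) = -12408/6859. t(3) = (46/19) - (-12408/6859)·((46/19) - 2)/((-12408/6859) - (-8)) = 3376/1327.

3376/1327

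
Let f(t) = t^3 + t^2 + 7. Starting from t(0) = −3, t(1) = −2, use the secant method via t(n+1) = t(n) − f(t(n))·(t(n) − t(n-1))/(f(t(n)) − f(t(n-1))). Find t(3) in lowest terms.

f(−3) = −11, f(−2) = 3. t(2) = (−2) − 3·((−2) − (−3))/(3 − (−11)) = −31/14.
f(−2) = 3, f(−31/14) = 2871/2744. t(3) = (−31/14) − (2871/2744)·((−31/14) − (−2))/((2871/2744) − 3) = −4162/1787.

−4162/1787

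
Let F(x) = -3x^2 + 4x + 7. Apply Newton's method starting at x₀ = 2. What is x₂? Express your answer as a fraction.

1531/656

F'(x) = -6x + 4.
F(2) = 3, F'(2) = -8, so x₁ = 2 - 3/(-8) = 19/8.
F(19/8) = -27/64, F'(19/8) = -41/4, so x₂ = (19/8) - (-27/64)/(-41/4) = 1531/656.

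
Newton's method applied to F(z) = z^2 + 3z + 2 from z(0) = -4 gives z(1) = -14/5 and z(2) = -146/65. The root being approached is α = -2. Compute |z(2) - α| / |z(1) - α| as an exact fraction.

z(1) - α = -14/5 - (-2) = -14/5 + 2 = -4/5, so |z(1) - α| = 4/5.
z(2) - α = -146/65 - (-2) = -146/65 + 2 = -16/65, so |z(2) - α| = 16/65.
Ratio = (16/65) / (4/5) = 4/13.

4/13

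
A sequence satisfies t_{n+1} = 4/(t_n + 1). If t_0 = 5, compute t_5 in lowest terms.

148/105

t_1 = 4/(5 + 1) = 2/3.
t_2 = 4/(2/3 + 1) = 12/5.
t_3 = 4/(12/5 + 1) = 20/17.
t_4 = 4/(20/17 + 1) = 68/37.
t_5 = 4/(68/37 + 1) = 148/105.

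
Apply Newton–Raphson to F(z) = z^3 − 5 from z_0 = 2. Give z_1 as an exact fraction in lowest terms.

7/4

F'(z) = 3z^2.
F(2) = 3, F'(2) = 12, so z_1 = 2 − 3/12 = 7/4.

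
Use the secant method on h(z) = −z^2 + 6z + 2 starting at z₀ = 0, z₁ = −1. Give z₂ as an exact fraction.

h(0) = 2, h(−1) = −5. z₂ = (−1) − (−5)·((−1) − 0)/((−5) − 2) = −2/7.

−2/7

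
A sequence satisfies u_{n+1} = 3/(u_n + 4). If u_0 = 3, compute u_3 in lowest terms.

u_1 = 3/(3 + 4) = 3/7.
u_2 = 3/(3/7 + 4) = 21/31.
u_3 = 3/(21/31 + 4) = 93/145.

93/145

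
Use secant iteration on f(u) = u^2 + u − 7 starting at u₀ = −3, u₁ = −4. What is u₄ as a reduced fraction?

−3796/1189

f(−3) = −1, f(−4) = 5. u₂ = (−4) − 5·((−4) − (−3))/(5 − (−1)) = −19/6.
f(−4) = 5, f(−19/6) = −5/36. u₃ = (−19/6) − (−5/36)·((−19/6) − (−4))/((−5/36) − 5) = −118/37.
f(−19/6) = −5/36, f(−118/37) = −25/1369. u₄ = (−118/37) − (−25/1369)·((−118/37) − (−19/6))/((−25/1369) − (−5/36)) = −3796/1189.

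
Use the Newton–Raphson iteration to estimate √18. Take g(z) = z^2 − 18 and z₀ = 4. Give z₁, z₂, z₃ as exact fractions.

z₁ = 17/4, z₂ = 577/136, z₃ = 665857/156944

g'(z) = 2z.
g(4) = −2, g'(4) = 8, so z₁ = 4 − (−2)/8 = 17/4.
g(17/4) = 1/16, g'(17/4) = 17/2, so z₂ = (17/4) − (1/16)/(17/2) = 577/136.
g(577/136) = 1/18496, g'(577/136) = 577/68, so z₃ = (577/136) − (1/18496)/(577/68) = 665857/156944.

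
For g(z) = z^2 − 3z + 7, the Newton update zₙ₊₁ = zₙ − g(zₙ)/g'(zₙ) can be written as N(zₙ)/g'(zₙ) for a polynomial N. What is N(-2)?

−3

g'(z) = 2z − 3.
N(z) = z·g'(z) − g(z) = z·(2z − 3) − (z^2 − 3z + 7) = z^2 − 7.
N(-2) = −3.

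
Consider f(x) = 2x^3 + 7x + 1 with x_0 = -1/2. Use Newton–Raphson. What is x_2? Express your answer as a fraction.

-5021/35309

f'(x) = 6x^2 + 7.
f(-1/2) = -11/4, f'(-1/2) = 17/2, so x_1 = (-1/2) - (-11/4)/(17/2) = -3/17.
f(-3/17) = -1210/4913, f'(-3/17) = 2077/289, so x_2 = (-3/17) - (-1210/4913)/(2077/289) = -5021/35309.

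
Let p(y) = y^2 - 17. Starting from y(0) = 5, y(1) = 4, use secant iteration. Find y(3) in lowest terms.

p(5) = 8, p(4) = -1. y(2) = 4 - (-1)·(4 - 5)/((-1) - 8) = 37/9.
p(4) = -1, p(37/9) = -8/81. y(3) = (37/9) - (-8/81)·((37/9) - 4)/((-8/81) - (-1)) = 301/73.

301/73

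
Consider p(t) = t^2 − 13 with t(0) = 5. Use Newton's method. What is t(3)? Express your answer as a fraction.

117487/32585

p'(t) = 2t.
p(5) = 12, p'(5) = 10, so t(1) = 5 − 12/10 = 19/5.
p(19/5) = 36/25, p'(19/5) = 38/5, so t(2) = (19/5) − (36/25)/(38/5) = 343/95.
p(343/95) = 324/9025, p'(343/95) = 686/95, so t(3) = (343/95) − (324/9025)/(686/95) = 117487/32585.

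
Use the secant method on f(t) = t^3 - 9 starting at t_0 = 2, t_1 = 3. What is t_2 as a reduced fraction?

39/19

f(2) = -1, f(3) = 18. t_2 = 3 - 18·(3 - 2)/(18 - (-1)) = 39/19.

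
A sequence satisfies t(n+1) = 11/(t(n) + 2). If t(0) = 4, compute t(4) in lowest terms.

1232/477

t(1) = 11/(4 + 2) = 11/6.
t(2) = 11/(11/6 + 2) = 66/23.
t(3) = 11/(66/23 + 2) = 253/112.
t(4) = 11/(253/112 + 2) = 1232/477.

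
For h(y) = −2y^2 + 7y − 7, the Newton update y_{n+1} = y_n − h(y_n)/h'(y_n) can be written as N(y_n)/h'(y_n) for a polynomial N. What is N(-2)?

−1

h'(y) = −4y + 7.
N(y) = y·h'(y) − h(y) = y·(−4y + 7) − (−2y^2 + 7y − 7) = −2y^2 + 7.
N(-2) = −1.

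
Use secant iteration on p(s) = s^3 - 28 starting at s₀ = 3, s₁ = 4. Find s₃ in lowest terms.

12901/4252

p(3) = -1, p(4) = 36. s₂ = 4 - 36·(4 - 3)/(36 - (-1)) = 112/37.
p(4) = 36, p(112/37) = -13356/50653. s₃ = (112/37) - (-13356/50653)·((112/37) - 4)/((-13356/50653) - 36) = 12901/4252.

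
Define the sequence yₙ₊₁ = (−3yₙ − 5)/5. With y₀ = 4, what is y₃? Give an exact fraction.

−203/125

y₁ = (−3·4 − 5)/5 = −17/5.
y₂ = (−3·(−17/5) − 5)/5 = 26/25.
y₃ = (−3·(26/25) − 5)/5 = −203/125.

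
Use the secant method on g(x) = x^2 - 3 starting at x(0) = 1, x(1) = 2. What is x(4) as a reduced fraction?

g(1) = -2, g(2) = 1. x(2) = 2 - 1·(2 - 1)/(1 - (-2)) = 5/3.
g(2) = 1, g(5/3) = -2/9. x(3) = (5/3) - (-2/9)·((5/3) - 2)/((-2/9) - 1) = 19/11.
g(5/3) = -2/9, g(19/11) = -2/121. x(4) = (19/11) - (-2/121)·((19/11) - (5/3))/((-2/121) - (-2/9)) = 97/56.

97/56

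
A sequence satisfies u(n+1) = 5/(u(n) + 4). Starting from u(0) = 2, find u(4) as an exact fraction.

u(1) = 5/(2 + 4) = 5/6.
u(2) = 5/(5/6 + 4) = 30/29.
u(3) = 5/(30/29 + 4) = 145/146.
u(4) = 5/(145/146 + 4) = 730/729.

730/729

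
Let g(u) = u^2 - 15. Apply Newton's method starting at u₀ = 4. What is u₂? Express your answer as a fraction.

1921/496

g'(u) = 2u.
g(4) = 1, g'(4) = 8, so u₁ = 4 - 1/8 = 31/8.
g(31/8) = 1/64, g'(31/8) = 31/4, so u₂ = (31/8) - (1/64)/(31/4) = 1921/496.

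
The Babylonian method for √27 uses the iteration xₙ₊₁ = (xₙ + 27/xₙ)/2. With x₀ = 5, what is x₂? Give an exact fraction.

1351/260

x₁ = (5 + 27/5)/2 = 26/5.
x₂ = (26/5 + 27/(26/5))/2 = 1351/260.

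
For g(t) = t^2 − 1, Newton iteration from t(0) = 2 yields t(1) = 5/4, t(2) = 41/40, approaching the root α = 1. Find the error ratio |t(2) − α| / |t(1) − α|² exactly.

t(1) − α = 5/4 − 1 = 1/4, so |t(1) − α| = 1/4.
t(2) − α = 41/40 − 1 = 1/40, so |t(2) − α| = 1/40.
|t(1) − α|² = 1/16.
Ratio = (1/40) / (1/16) = 2/5.

2/5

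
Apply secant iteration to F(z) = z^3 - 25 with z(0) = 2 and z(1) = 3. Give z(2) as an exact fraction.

F(2) = -17, F(3) = 2. z(2) = 3 - 2·(3 - 2)/(2 - (-17)) = 55/19.

55/19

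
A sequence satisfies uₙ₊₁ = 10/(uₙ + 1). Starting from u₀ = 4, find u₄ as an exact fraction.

130/43

u₁ = 10/(4 + 1) = 2.
u₂ = 10/(2 + 1) = 10/3.
u₃ = 10/(10/3 + 1) = 30/13.
u₄ = 10/(30/13 + 1) = 130/43.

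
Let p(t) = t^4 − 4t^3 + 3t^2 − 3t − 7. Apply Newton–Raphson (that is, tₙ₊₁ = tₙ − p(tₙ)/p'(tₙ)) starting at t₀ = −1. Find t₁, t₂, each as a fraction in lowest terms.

p'(t) = 4t^3 − 12t^2 + 6t − 3.
p(−1) = 4, p'(−1) = −25, so t₁ = (−1) − 4/(−25) = −21/25.
p(−21/25) = 197456/390625, p'(−21/25) = −294969/15625, so t₂ = (−21/25) − (197456/390625)/(−294969/15625) = −5996893/7374225.

t₁ = −21/25, t₂ = −5996893/7374225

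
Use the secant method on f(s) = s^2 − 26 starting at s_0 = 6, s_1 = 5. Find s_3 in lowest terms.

f(6) = 10, f(5) = −1. s_2 = 5 − (−1)·(5 − 6)/((−1) − 10) = 56/11.
f(5) = −1, f(56/11) = −10/121. s_3 = (56/11) − (−10/121)·((56/11) − 5)/((−10/121) − (−1)) = 566/111.

566/111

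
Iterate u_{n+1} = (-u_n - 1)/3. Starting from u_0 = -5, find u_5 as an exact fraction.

-56/243

u_1 = (-(-5) - 1)/3 = 4/3.
u_2 = (-(4/3) - 1)/3 = -7/9.
u_3 = (-(-7/9) - 1)/3 = -2/27.
u_4 = (-(-2/27) - 1)/3 = -25/81.
u_5 = (-(-25/81) - 1)/3 = -56/243.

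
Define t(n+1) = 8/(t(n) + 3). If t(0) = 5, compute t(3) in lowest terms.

8/5

t(1) = 8/(5 + 3) = 1.
t(2) = 8/(1 + 3) = 2.
t(3) = 8/(2 + 3) = 8/5.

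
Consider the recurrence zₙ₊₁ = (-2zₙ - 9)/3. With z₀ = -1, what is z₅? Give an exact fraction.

-463/243

z₁ = (-2·(-1) - 9)/3 = -7/3.
z₂ = (-2·(-7/3) - 9)/3 = -13/9.
z₃ = (-2·(-13/9) - 9)/3 = -55/27.
z₄ = (-2·(-55/27) - 9)/3 = -133/81.
z₅ = (-2·(-133/81) - 9)/3 = -463/243.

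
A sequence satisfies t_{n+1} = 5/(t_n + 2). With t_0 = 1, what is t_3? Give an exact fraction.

t_1 = 5/(1 + 2) = 5/3.
t_2 = 5/(5/3 + 2) = 15/11.
t_3 = 5/(15/11 + 2) = 55/37.

55/37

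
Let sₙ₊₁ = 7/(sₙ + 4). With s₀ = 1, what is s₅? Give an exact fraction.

s₁ = 7/(1 + 4) = 7/5.
s₂ = 7/(7/5 + 4) = 35/27.
s₃ = 7/(35/27 + 4) = 189/143.
s₄ = 7/(189/143 + 4) = 1001/761.
s₅ = 7/(1001/761 + 4) = 5327/4045.

5327/4045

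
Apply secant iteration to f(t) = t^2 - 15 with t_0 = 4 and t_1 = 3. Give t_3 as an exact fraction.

f(4) = 1, f(3) = -6. t_2 = 3 - (-6)·(3 - 4)/((-6) - 1) = 27/7.
f(3) = -6, f(27/7) = -6/49. t_3 = (27/7) - (-6/49)·((27/7) - 3)/((-6/49) - (-6)) = 31/8.

31/8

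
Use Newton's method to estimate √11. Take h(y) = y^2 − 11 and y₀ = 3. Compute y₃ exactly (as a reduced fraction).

h'(y) = 2y.
h(3) = −2, h'(3) = 6, so y₁ = 3 − (−2)/6 = 10/3.
h(10/3) = 1/9, h'(10/3) = 20/3, so y₂ = (10/3) − (1/9)/(20/3) = 199/60.
h(199/60) = 1/3600, h'(199/60) = 199/30, so y₃ = (199/60) − (1/3600)/(199/30) = 79201/23880.

79201/23880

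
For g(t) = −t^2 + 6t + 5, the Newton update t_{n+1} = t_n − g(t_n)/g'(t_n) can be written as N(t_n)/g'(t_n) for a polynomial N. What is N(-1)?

g'(t) = −2t + 6.
N(t) = t·g'(t) − g(t) = t·(−2t + 6) − (−t^2 + 6t + 5) = −t^2 − 5.
N(-1) = −6.

−6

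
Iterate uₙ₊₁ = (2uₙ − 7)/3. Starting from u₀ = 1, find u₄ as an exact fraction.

u₁ = (2·1 − 7)/3 = −5/3.
u₂ = (2·(−5/3) − 7)/3 = −31/9.
u₃ = (2·(−31/9) − 7)/3 = −125/27.
u₄ = (2·(−125/27) − 7)/3 = −439/81.

−439/81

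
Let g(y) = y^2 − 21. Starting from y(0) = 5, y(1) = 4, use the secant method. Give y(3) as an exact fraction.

g(5) = 4, g(4) = −5. y(2) = 4 − (−5)·(4 − 5)/((−5) − 4) = 41/9.
g(4) = −5, g(41/9) = −20/81. y(3) = (41/9) − (−20/81)·((41/9) − 4)/((−20/81) − (−5)) = 353/77.

353/77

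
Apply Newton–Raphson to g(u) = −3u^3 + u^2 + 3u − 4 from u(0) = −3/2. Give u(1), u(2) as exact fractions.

g'(u) = −9u^2 + 2u + 3.
g(−3/2) = 31/8, g'(−3/2) = −81/4, so u(1) = (−3/2) − (31/8)/(−81/4) = −106/81.
g(−106/81) = 90334/177147, g'(−106/81) = −10957/729, so u(2) = (−106/81) − (90334/177147)/(−10957/729) = −3393992/2662551.

u(1) = −106/81, u(2) = −3393992/2662551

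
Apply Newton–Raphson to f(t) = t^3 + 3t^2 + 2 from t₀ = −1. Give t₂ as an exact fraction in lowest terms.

f'(t) = 3t^2 + 6t.
f(−1) = 4, f'(−1) = −3, so t₁ = (−1) − 4/(−3) = 1/3.
f(1/3) = 64/27, f'(1/3) = 7/3, so t₂ = (1/3) − (64/27)/(7/3) = −43/63.

−43/63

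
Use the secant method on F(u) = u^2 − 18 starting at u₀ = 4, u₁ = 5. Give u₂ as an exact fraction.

F(4) = −2, F(5) = 7. u₂ = 5 − 7·(5 − 4)/(7 − (−2)) = 38/9.

38/9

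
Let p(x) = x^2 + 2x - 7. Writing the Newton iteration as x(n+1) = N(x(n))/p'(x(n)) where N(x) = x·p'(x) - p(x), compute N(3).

p'(x) = 2x + 2.
N(x) = x·p'(x) - p(x) = x·(2x + 2) - (x^2 + 2x - 7) = x^2 + 7.
N(3) = 16.

16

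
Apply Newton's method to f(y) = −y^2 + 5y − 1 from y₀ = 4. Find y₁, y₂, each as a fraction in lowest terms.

f'(y) = −2y + 5.
f(4) = 3, f'(4) = −3, so y₁ = 4 − 3/(−3) = 5.
f(5) = −1, f'(5) = −5, so y₂ = 5 − (−1)/(−5) = 24/5.

y₁ = 5, y₂ = 24/5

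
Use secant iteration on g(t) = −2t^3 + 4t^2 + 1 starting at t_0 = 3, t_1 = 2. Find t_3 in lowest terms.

2900/1369

g(3) = −17, g(2) = 1. t_2 = 2 − 1·(2 − 3)/(1 − (−17)) = 37/18.
g(2) = 1, g(37/18) = 1547/2916. t_3 = (37/18) − (1547/2916)·((37/18) − 2)/((1547/2916) − 1) = 2900/1369.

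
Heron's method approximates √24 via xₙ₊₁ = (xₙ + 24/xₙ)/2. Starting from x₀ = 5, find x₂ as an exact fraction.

4801/980

x₁ = (5 + 24/5)/2 = 49/10.
x₂ = (49/10 + 24/(49/10))/2 = 4801/980.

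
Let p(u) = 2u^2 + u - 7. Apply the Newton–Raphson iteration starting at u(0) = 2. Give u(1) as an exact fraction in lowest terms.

5/3

p'(u) = 4u + 1.
p(2) = 3, p'(2) = 9, so u(1) = 2 - 3/9 = 5/3.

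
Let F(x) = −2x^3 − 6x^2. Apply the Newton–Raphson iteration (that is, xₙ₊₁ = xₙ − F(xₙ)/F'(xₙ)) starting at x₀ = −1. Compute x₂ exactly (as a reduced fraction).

−7/45

F'(x) = −6x^2 − 12x.
F(−1) = −4, F'(−1) = 6, so x₁ = (−1) − (−4)/6 = −1/3.
F(−1/3) = −16/27, F'(−1/3) = 10/3, so x₂ = (−1/3) − (−16/27)/(10/3) = −7/45.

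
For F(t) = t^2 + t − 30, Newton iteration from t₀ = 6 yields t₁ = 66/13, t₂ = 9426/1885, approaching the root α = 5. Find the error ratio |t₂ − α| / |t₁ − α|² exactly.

t₁ − α = 66/13 − 5 = 1/13, so |t₁ − α| = 1/13.
t₂ − α = 9426/1885 − 5 = 1/1885, so |t₂ − α| = 1/1885.
|t₁ − α|² = 1/169.
Ratio = (1/1885) / (1/169) = 13/145.

13/145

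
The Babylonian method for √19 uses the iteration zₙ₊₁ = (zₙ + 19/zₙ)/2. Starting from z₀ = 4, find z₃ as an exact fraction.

z₁ = (4 + 19/4)/2 = 35/8.
z₂ = (35/8 + 19/(35/8))/2 = 2441/560.
z₃ = (2441/560 + 19/(2441/560))/2 = 11916881/2733920.

11916881/2733920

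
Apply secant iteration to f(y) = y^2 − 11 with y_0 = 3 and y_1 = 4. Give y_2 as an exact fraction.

f(3) = −2, f(4) = 5. y_2 = 4 − 5·(4 − 3)/(5 − (−2)) = 23/7.

23/7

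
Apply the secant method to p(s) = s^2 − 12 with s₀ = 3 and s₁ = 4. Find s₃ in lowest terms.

45/13

p(3) = −3, p(4) = 4. s₂ = 4 − 4·(4 − 3)/(4 − (−3)) = 24/7.
p(4) = 4, p(24/7) = −12/49. s₃ = (24/7) − (−12/49)·((24/7) − 4)/((−12/49) − 4) = 45/13.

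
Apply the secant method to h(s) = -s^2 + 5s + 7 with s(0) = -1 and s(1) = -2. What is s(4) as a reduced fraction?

h(-1) = 1, h(-2) = -7. s(2) = (-2) - (-7)·((-2) - (-1))/((-7) - 1) = -9/8.
h(-2) = -7, h(-9/8) = 7/64. s(3) = (-9/8) - (7/64)·((-9/8) - (-2))/((7/64) - (-7)) = -74/65.
h(-9/8) = 7/64, h(-74/65) = 49/4225. s(4) = (-74/65) - (49/4225)·((-74/65) - (-9/8))/((49/4225) - (7/64)) = -4306/3777.

-4306/3777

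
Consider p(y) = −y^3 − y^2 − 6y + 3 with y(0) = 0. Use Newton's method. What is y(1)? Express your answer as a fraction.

1/2

p'(y) = −3y^2 − 2y − 6.
p(0) = 3, p'(0) = −6, so y(1) = 0 − 3/(−6) = 1/2.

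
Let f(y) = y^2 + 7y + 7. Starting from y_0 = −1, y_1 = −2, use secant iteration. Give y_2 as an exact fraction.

−5/4

f(−1) = 1, f(−2) = −3. y_2 = (−2) − (−3)·((−2) − (−1))/((−3) − 1) = −5/4.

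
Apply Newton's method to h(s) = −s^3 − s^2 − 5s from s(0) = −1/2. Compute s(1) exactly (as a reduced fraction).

0

h'(s) = −3s^2 − 2s − 5.
h(−1/2) = 19/8, h'(−1/2) = −19/4, so s(1) = (−1/2) − (19/8)/(−19/4) = 0.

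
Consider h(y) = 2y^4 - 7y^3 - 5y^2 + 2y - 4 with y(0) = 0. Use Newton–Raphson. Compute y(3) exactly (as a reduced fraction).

106186/359157

h'(y) = 8y^3 - 21y^2 - 10y + 2.
h(0) = -4, h'(0) = 2, so y(1) = 0 - (-4)/2 = 2.
h(2) = -44, h'(2) = -38, so y(2) = 2 - (-44)/(-38) = 16/19.
h(16/19) = -1177572/130321, h'(16/19) = -113418/6859, so y(3) = (16/19) - (-1177572/130321)/(-113418/6859) = 106186/359157.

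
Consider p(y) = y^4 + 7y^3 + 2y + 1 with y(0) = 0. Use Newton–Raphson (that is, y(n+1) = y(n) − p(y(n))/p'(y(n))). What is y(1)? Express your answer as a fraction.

−1/2

p'(y) = 4y^3 + 21y^2 + 2.
p(0) = 1, p'(0) = 2, so y(1) = 0 − 1/2 = −1/2.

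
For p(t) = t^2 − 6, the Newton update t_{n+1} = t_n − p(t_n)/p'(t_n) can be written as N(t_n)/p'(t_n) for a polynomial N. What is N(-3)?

15

p'(t) = 2t.
N(t) = t·p'(t) − p(t) = t·(2t) − (t^2 − 6) = t^2 + 6.
N(-3) = 15.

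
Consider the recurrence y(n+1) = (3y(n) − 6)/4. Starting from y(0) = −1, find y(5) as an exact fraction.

−4929/1024

y(1) = (3·(−1) − 6)/4 = −9/4.
y(2) = (3·(−9/4) − 6)/4 = −51/16.
y(3) = (3·(−51/16) − 6)/4 = −249/64.
y(4) = (3·(−249/64) − 6)/4 = −1131/256.
y(5) = (3·(−1131/256) − 6)/4 = −4929/1024.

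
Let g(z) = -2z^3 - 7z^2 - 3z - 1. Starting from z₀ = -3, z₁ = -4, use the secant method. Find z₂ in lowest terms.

-85/28

g(-3) = -1, g(-4) = 27. z₂ = (-4) - 27·((-4) - (-3))/(27 - (-1)) = -85/28.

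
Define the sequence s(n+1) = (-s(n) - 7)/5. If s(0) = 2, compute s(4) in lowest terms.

-726/625

s(1) = (-2 - 7)/5 = -9/5.
s(2) = (-(-9/5) - 7)/5 = -26/25.
s(3) = (-(-26/25) - 7)/5 = -149/125.
s(4) = (-(-149/125) - 7)/5 = -726/625.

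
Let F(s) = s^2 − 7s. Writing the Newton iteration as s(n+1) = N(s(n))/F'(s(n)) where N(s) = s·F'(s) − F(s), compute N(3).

F'(s) = 2s − 7.
N(s) = s·F'(s) − F(s) = s·(2s − 7) − (s^2 − 7s) = s^2.
N(3) = 9.

9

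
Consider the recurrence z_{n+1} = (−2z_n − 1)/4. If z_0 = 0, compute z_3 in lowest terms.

−3/16

z_1 = (−2·0 − 1)/4 = −1/4.
z_2 = (−2·(−1/4) − 1)/4 = −1/8.
z_3 = (−2·(−1/8) − 1)/4 = −3/16.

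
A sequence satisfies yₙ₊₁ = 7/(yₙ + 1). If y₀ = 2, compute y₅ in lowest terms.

y₁ = 7/(2 + 1) = 7/3.
y₂ = 7/(7/3 + 1) = 21/10.
y₃ = 7/(21/10 + 1) = 70/31.
y₄ = 7/(70/31 + 1) = 217/101.
y₅ = 7/(217/101 + 1) = 707/318.

707/318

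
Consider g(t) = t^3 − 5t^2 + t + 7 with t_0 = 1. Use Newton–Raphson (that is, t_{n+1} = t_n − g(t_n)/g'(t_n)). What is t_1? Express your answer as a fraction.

5/3

g'(t) = 3t^2 − 10t + 1.
g(1) = 4, g'(1) = −6, so t_1 = 1 − 4/(−6) = 5/3.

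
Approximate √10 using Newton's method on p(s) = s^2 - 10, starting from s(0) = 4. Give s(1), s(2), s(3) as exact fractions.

p'(s) = 2s.
p(4) = 6, p'(4) = 8, so s(1) = 4 - 6/8 = 13/4.
p(13/4) = 9/16, p'(13/4) = 13/2, so s(2) = (13/4) - (9/16)/(13/2) = 329/104.
p(329/104) = 81/10816, p'(329/104) = 329/52, so s(3) = (329/104) - (81/10816)/(329/52) = 216401/68432.

s(1) = 13/4, s(2) = 329/104, s(3) = 216401/68432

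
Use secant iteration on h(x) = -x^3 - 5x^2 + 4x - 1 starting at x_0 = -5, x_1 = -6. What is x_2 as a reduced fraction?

h(-5) = -21, h(-6) = 11. x_2 = (-6) - 11·((-6) - (-5))/(11 - (-21)) = -181/32.

-181/32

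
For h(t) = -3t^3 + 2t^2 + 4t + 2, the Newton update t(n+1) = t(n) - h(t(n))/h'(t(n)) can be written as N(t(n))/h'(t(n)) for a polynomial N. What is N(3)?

-146

h'(t) = -9t^2 + 4t + 4.
N(t) = t·h'(t) - h(t) = t·(-9t^2 + 4t + 4) - (-3t^3 + 2t^2 + 4t + 2) = -6t^3 + 2t^2 - 2.
N(3) = -146.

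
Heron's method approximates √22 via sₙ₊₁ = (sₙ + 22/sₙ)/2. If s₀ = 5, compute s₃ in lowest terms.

38878481/8288920

s₁ = (5 + 22/5)/2 = 47/10.
s₂ = (47/10 + 22/(47/10))/2 = 4409/940.
s₃ = (4409/940 + 22/(4409/940))/2 = 38878481/8288920.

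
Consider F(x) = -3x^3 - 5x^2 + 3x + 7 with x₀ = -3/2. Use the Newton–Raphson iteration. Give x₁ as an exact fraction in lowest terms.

F'(x) = -9x^2 - 10x + 3.
F(-3/2) = 11/8, F'(-3/2) = -9/4, so x₁ = (-3/2) - (11/8)/(-9/4) = -8/9.

-8/9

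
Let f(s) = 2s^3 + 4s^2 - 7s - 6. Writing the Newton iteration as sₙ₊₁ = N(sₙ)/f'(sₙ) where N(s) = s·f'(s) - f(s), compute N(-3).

f'(s) = 6s^2 + 8s - 7.
N(s) = s·f'(s) - f(s) = s·(6s^2 + 8s - 7) - (2s^3 + 4s^2 - 7s - 6) = 4s^3 + 4s^2 + 6.
N(-3) = -66.

-66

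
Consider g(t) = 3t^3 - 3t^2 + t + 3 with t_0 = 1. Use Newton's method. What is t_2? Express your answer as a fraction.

-3

g'(t) = 9t^2 - 6t + 1.
g(1) = 4, g'(1) = 4, so t_1 = 1 - 4/4 = 0.
g(0) = 3, g'(0) = 1, so t_2 = 0 - 3/1 = -3.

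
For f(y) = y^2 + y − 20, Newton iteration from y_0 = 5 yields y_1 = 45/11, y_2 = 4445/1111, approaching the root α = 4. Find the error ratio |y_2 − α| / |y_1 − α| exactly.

1/101

y_1 − α = 45/11 − 4 = 1/11, so |y_1 − α| = 1/11.
y_2 − α = 4445/1111 − 4 = 1/1111, so |y_2 − α| = 1/1111.
Ratio = (1/1111) / (1/11) = 1/101.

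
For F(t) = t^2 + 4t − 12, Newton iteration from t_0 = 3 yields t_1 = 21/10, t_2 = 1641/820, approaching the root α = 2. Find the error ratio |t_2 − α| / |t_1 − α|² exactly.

t_1 − α = 21/10 − 2 = 1/10, so |t_1 − α| = 1/10.
t_2 − α = 1641/820 − 2 = 1/820, so |t_2 − α| = 1/820.
|t_1 − α|² = 1/100.
Ratio = (1/820) / (1/100) = 5/41.

5/41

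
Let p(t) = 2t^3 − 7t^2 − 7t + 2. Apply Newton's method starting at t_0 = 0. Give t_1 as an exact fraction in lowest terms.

p'(t) = 6t^2 − 14t − 7.
p(0) = 2, p'(0) = −7, so t_1 = 0 − 2/(−7) = 2/7.

2/7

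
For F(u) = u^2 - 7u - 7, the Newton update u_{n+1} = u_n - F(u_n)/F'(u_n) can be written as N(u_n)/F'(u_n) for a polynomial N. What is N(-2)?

F'(u) = 2u - 7.
N(u) = u·F'(u) - F(u) = u·(2u - 7) - (u^2 - 7u - 7) = u^2 + 7.
N(-2) = 11.

11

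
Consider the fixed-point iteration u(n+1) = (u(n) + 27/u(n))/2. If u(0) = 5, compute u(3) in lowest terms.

3650401/702520

u(1) = (5 + 27/5)/2 = 26/5.
u(2) = (26/5 + 27/(26/5))/2 = 1351/260.
u(3) = (1351/260 + 27/(1351/260))/2 = 3650401/702520.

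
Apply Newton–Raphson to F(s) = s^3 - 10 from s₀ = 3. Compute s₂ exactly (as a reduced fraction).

360559/165888

F'(s) = 3s^2.
F(3) = 17, F'(3) = 27, so s₁ = 3 - 17/27 = 64/27.
F(64/27) = 65314/19683, F'(64/27) = 4096/243, so s₂ = (64/27) - (65314/19683)/(4096/243) = 360559/165888.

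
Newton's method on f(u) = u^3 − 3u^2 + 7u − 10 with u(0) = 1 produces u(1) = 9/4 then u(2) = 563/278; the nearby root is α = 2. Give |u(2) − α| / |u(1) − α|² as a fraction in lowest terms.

u(1) − α = 9/4 − 2 = 1/4, so |u(1) − α| = 1/4.
u(2) − α = 563/278 − 2 = 7/278, so |u(2) − α| = 7/278.
|u(1) − α|² = 1/16.
Ratio = (7/278) / (1/16) = 56/139.

56/139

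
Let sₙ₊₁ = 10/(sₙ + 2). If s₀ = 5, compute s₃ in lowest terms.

120/59

s₁ = 10/(5 + 2) = 10/7.
s₂ = 10/(10/7 + 2) = 35/12.
s₃ = 10/(35/12 + 2) = 120/59.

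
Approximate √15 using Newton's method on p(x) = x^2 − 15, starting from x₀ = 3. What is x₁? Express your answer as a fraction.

p'(x) = 2x.
p(3) = −6, p'(3) = 6, so x₁ = 3 − (−6)/6 = 4.

4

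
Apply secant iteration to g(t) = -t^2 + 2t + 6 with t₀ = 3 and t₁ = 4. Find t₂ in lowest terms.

g(3) = 3, g(4) = -2. t₂ = 4 - (-2)·(4 - 3)/((-2) - 3) = 18/5.

18/5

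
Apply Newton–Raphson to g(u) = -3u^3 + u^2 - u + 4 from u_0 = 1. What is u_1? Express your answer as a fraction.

9/8

g'(u) = -9u^2 + 2u - 1.
g(1) = 1, g'(1) = -8, so u_1 = 1 - 1/(-8) = 9/8.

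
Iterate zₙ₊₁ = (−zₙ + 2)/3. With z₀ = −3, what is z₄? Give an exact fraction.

z₁ = (−(−3) + 2)/3 = 5/3.
z₂ = (−(5/3) + 2)/3 = 1/9.
z₃ = (−(1/9) + 2)/3 = 17/27.
z₄ = (−(17/27) + 2)/3 = 37/81.

37/81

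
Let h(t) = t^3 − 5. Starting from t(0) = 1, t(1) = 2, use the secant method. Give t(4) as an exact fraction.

h(1) = −4, h(2) = 3. t(2) = 2 − 3·(2 − 1)/(3 − (−4)) = 11/7.
h(2) = 3, h(11/7) = −384/343. t(3) = (11/7) − (−384/343)·((11/7) − 2)/((−384/343) − 3) = 265/157.
h(11/7) = −384/343, h(265/157) = −739840/3869893. t(4) = (265/157) − (−739840/3869893)·((265/157) − (11/7))/((−739840/3869893) − (−384/343)) = 16480535/9627139.

16480535/9627139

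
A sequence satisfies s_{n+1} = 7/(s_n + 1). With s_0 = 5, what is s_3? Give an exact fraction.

s_1 = 7/(5 + 1) = 7/6.
s_2 = 7/(7/6 + 1) = 42/13.
s_3 = 7/(42/13 + 1) = 91/55.

91/55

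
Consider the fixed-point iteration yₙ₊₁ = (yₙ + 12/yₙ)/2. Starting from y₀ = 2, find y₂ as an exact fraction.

y₁ = (2 + 12/2)/2 = 4.
y₂ = (4 + 12/4)/2 = 7/2.

7/2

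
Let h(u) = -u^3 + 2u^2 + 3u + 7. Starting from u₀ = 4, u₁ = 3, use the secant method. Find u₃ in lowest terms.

h(4) = -13, h(3) = 7. u₂ = 3 - 7·(3 - 4)/(7 - (-13)) = 67/20.
h(3) = 7, h(67/20) = 15197/8000. u₃ = (67/20) - (15197/8000)·((67/20) - 3)/((15197/8000) - 7) = 20287/5829.

20287/5829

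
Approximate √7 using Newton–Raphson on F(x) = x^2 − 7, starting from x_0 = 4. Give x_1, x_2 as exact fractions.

x_1 = 23/8, x_2 = 977/368

F'(x) = 2x.
F(4) = 9, F'(4) = 8, so x_1 = 4 − 9/8 = 23/8.
F(23/8) = 81/64, F'(23/8) = 23/4, so x_2 = (23/8) − (81/64)/(23/4) = 977/368.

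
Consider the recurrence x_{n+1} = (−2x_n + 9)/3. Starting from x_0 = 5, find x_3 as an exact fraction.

x_1 = (−2·5 + 9)/3 = −1/3.
x_2 = (−2·(−1/3) + 9)/3 = 29/9.
x_3 = (−2·(29/9) + 9)/3 = 23/27.

23/27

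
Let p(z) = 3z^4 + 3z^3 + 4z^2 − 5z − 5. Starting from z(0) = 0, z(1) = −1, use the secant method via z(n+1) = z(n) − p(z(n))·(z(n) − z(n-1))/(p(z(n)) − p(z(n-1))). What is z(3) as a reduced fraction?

p(0) = −5, p(−1) = 4. z(2) = (−1) − 4·((−1) − 0)/(4 − (−5)) = −5/9.
p(−1) = 4, p(−5/9) = −2660/2187. z(3) = (−5/9) − (−2660/2187)·((−5/9) − (−1))/((−2660/2187) − 4) = −470/713.

−470/713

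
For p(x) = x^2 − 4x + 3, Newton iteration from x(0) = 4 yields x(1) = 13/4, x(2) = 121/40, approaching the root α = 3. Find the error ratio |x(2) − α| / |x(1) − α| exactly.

1/10

x(1) − α = 13/4 − 3 = 1/4, so |x(1) − α| = 1/4.
x(2) − α = 121/40 − 3 = 1/40, so |x(2) − α| = 1/40.
Ratio = (1/40) / (1/4) = 1/10.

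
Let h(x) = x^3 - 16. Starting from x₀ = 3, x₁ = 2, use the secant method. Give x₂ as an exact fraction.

h(3) = 11, h(2) = -8. x₂ = 2 - (-8)·(2 - 3)/((-8) - 11) = 46/19.

46/19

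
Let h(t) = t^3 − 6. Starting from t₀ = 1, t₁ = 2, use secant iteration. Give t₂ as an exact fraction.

12/7

h(1) = −5, h(2) = 2. t₂ = 2 − 2·(2 − 1)/(2 − (−5)) = 12/7.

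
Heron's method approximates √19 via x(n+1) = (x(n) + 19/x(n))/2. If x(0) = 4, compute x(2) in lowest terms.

2441/560

x(1) = (4 + 19/4)/2 = 35/8.
x(2) = (35/8 + 19/(35/8))/2 = 2441/560.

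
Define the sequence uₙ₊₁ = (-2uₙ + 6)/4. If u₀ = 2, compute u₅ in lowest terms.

u₁ = (-2·2 + 6)/4 = 1/2.
u₂ = (-2·(1/2) + 6)/4 = 5/4.
u₃ = (-2·(5/4) + 6)/4 = 7/8.
u₄ = (-2·(7/8) + 6)/4 = 17/16.
u₅ = (-2·(17/16) + 6)/4 = 31/32.

31/32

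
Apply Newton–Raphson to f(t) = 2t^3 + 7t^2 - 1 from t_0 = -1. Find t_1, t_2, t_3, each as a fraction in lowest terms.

t_1 = -1/2, t_2 = -9/22, t_3 = -10103/25146

f'(t) = 6t^2 + 14t.
f(-1) = 4, f'(-1) = -8, so t_1 = (-1) - 4/(-8) = -1/2.
f(-1/2) = 1/2, f'(-1/2) = -11/2, so t_2 = (-1/2) - (1/2)/(-11/2) = -9/22.
f(-9/22) = 46/1331, f'(-9/22) = -1143/242, so t_3 = (-9/22) - (46/1331)/(-1143/242) = -10103/25146.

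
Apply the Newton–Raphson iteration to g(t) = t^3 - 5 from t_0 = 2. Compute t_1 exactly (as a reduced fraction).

7/4

g'(t) = 3t^2.
g(2) = 3, g'(2) = 12, so t_1 = 2 - 3/12 = 7/4.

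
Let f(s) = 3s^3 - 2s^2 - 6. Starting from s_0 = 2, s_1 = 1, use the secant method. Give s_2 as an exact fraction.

4/3

f(2) = 10, f(1) = -5. s_2 = 1 - (-5)·(1 - 2)/((-5) - 10) = 4/3.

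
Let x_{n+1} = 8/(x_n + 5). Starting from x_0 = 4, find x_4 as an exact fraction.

2696/2109

x_1 = 8/(4 + 5) = 8/9.
x_2 = 8/(8/9 + 5) = 72/53.
x_3 = 8/(72/53 + 5) = 424/337.
x_4 = 8/(424/337 + 5) = 2696/2109.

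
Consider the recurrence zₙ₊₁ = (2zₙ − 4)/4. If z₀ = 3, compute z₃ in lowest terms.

z₁ = (2·3 − 4)/4 = 1/2.
z₂ = (2·(1/2) − 4)/4 = −3/4.
z₃ = (2·(−3/4) − 4)/4 = −11/8.

−11/8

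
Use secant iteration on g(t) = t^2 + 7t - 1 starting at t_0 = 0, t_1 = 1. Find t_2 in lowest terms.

g(0) = -1, g(1) = 7. t_2 = 1 - 7·(1 - 0)/(7 - (-1)) = 1/8.

1/8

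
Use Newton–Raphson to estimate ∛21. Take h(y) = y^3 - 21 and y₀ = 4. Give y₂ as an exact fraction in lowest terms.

4469165/1598472

h'(y) = 3y^2.
h(4) = 43, h'(4) = 48, so y₁ = 4 - 43/48 = 149/48.
h(149/48) = 985517/110592, h'(149/48) = 22201/768, so y₂ = (149/48) - (985517/110592)/(22201/768) = 4469165/1598472.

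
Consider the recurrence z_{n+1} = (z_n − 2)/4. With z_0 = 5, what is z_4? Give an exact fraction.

z_1 = (5 − 2)/4 = 3/4.
z_2 = ((3/4) − 2)/4 = −5/16.
z_3 = ((−5/16) − 2)/4 = −37/64.
z_4 = ((−37/64) − 2)/4 = −165/256.

−165/256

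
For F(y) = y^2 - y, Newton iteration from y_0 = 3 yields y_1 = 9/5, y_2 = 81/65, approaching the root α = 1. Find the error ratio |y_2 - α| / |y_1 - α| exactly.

4/13

y_1 - α = 9/5 - 1 = 4/5, so |y_1 - α| = 4/5.
y_2 - α = 81/65 - 1 = 16/65, so |y_2 - α| = 16/65.
Ratio = (16/65) / (4/5) = 4/13.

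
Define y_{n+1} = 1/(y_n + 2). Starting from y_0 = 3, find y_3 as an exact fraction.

y_1 = 1/(3 + 2) = 1/5.
y_2 = 1/(1/5 + 2) = 5/11.
y_3 = 1/(5/11 + 2) = 11/27.

11/27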